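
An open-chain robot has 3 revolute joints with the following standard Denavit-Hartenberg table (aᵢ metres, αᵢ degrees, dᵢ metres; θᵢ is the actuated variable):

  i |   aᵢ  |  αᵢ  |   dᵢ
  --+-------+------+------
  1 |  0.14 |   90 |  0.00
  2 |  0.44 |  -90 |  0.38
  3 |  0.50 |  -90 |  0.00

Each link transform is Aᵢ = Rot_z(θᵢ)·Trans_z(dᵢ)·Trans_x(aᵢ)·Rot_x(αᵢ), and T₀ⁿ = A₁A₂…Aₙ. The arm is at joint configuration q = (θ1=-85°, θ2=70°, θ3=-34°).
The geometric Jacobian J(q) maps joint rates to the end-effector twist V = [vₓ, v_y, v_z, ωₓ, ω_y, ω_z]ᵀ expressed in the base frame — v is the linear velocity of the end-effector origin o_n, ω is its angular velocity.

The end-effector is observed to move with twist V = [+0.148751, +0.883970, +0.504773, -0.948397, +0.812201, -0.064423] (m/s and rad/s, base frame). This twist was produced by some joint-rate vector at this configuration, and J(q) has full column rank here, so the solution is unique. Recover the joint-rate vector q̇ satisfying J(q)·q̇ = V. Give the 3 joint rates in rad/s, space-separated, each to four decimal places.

-0.3890 0.8740 0.9490

o_n = [-0.6194, -0.4881, 0.8030]
J₁: ẑ×o_n = [0.4881, -0.6194, 0.0000], ω = ẑ
J2: z=[-0.9962, -0.0872, 0.0000] o=[0.0122, -0.1395, 0.0000] → [-0.0700, 0.7999, 0.2923, -0.9962, -0.0872, 0.0000]
J3: z=[-0.0819, 0.9361, 0.3420] o=[-0.3532, -0.3225, 0.4135] → [0.4213, -0.0591, 0.2627, -0.0819, 0.9361, 0.3420]
q̇ = J⁺·V = [-0.3890, 0.8740, 0.9490]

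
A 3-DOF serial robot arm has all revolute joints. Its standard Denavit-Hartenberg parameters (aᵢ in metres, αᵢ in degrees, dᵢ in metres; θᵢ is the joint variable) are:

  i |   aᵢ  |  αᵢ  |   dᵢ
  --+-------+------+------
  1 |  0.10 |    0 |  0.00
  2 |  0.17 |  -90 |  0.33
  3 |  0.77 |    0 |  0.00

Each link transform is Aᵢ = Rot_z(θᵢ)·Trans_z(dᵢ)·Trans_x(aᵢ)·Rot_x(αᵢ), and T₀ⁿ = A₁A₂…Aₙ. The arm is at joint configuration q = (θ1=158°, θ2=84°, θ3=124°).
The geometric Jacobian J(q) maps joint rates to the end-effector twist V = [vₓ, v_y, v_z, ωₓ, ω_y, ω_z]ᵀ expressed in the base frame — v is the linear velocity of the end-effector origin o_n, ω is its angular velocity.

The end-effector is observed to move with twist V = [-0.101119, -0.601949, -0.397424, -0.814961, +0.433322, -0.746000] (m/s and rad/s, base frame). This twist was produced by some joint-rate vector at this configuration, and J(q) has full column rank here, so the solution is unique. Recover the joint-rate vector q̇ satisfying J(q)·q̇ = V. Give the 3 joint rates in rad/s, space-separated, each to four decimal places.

o_n = [0.0296, 0.2675, -0.3084]
J₁: ẑ×o_n = [-0.2675, 0.0296, 0.0000], ω = ẑ
J2: z=[0.0000, 0.0000, 1.0000] o=[-0.0927, 0.0375, 0.0000] → [-0.2301, 0.1223, 0.0000, 0.0000, 0.0000, 1.0000]
J3: z=[0.8829, -0.4695, 0.0000] o=[-0.1725, -0.1126, 0.3300] → [0.2997, 0.5636, 0.4306, 0.8829, -0.4695, 0.0000]
q̇ = J⁺·V = [-0.1030, -0.6430, -0.9230]

-0.1030 -0.6430 -0.9230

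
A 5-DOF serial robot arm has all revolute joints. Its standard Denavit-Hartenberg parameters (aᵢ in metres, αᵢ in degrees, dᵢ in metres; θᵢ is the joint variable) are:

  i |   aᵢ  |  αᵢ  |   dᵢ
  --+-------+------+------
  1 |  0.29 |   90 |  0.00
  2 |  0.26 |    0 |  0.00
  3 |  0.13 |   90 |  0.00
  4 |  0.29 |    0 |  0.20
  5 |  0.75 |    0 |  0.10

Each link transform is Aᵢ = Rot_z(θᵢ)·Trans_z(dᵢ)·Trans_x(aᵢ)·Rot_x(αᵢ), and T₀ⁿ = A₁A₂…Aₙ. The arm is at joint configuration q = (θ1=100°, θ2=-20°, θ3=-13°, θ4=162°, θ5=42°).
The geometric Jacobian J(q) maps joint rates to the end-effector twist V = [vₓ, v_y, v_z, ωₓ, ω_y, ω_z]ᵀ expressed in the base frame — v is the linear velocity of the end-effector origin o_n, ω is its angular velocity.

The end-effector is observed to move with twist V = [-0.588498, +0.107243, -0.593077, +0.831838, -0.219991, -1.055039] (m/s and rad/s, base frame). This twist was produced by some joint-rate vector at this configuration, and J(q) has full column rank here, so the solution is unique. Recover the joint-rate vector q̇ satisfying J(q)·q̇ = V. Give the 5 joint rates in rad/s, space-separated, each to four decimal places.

o_n = [-0.1556, -0.3584, 0.1120]
J₁: ẑ×o_n = [0.3584, -0.1556, 0.0000], ω = ẑ
J2: z=[0.9848, 0.1736, 0.0000] o=[-0.0504, 0.2856, 0.0000] → [0.0195, -0.1103, -0.6160, 0.9848, 0.1736, 0.0000]
J3: z=[0.9848, 0.1736, 0.0000] o=[-0.0928, 0.5262, -0.0889] → [0.0349, -0.1979, -0.8603, 0.9848, 0.1736, 0.0000]
J4: z=[0.0946, -0.5364, -0.8387] o=[-0.1117, 0.6336, -0.1597] → [-0.9777, 0.0111, -0.1173, 0.0946, -0.5364, -0.8387]
J5: z=[0.0946, -0.5364, -0.8387] o=[0.0356, 0.3141, -0.1772] → [-0.7192, 0.1330, -0.1661, 0.0946, -0.5364, -0.8387]
q̇ = J⁺·V = [-0.4990, 0.8140, -0.0330, -0.2030, 0.8660]

-0.4990 0.8140 -0.0330 -0.2030 0.8660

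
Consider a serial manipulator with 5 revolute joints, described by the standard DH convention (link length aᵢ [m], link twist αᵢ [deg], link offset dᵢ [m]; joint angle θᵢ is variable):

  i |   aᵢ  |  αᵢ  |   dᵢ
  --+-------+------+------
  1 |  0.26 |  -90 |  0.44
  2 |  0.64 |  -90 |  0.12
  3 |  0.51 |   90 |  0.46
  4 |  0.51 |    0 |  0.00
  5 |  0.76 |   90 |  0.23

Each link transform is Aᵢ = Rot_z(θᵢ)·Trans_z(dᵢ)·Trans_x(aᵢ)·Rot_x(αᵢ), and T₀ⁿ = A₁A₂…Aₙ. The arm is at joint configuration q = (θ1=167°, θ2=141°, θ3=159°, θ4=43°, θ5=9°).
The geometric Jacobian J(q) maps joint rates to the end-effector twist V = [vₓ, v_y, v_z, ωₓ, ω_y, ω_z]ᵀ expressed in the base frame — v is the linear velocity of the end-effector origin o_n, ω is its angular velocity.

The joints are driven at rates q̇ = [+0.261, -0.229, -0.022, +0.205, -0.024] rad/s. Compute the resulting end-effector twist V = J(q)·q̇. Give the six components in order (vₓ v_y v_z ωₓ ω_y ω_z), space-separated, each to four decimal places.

0.4133 -0.0796 -0.0969 0.1252 0.3796 0.2031

o_n = [0.3315, 0.5175, 1.8723]
J₁: ẑ×o_n = [-0.5175, 0.3315, 0.0000], ω = ẑ
J2: z=[-0.2250, -0.9744, 0.0000] o=[-0.2533, 0.0585, 0.4400] → [-1.3956, 0.3222, 0.4666, -0.2250, -0.9744, 0.0000]
J3: z=[0.6132, -0.1416, 0.7771] o=[0.2043, -0.1703, 0.0372] → [-0.7943, -1.0264, 0.4398, 0.6132, -0.1416, 0.7771]
J4: z=[0.4814, 0.8470, -0.2255] o=[0.1669, 0.0259, 0.6944] → [1.1086, -0.6041, 0.0973, 0.4814, 0.8470, -0.2255]
J5: z=[0.4814, 0.8470, -0.2255] o=[0.1466, 0.1678, 1.1838] → [0.6620, -0.3731, 0.0118, 0.4814, 0.8470, -0.2255]
V = J·q̇ = [0.4133, -0.0796, -0.0969, 0.1252, 0.3796, 0.2031]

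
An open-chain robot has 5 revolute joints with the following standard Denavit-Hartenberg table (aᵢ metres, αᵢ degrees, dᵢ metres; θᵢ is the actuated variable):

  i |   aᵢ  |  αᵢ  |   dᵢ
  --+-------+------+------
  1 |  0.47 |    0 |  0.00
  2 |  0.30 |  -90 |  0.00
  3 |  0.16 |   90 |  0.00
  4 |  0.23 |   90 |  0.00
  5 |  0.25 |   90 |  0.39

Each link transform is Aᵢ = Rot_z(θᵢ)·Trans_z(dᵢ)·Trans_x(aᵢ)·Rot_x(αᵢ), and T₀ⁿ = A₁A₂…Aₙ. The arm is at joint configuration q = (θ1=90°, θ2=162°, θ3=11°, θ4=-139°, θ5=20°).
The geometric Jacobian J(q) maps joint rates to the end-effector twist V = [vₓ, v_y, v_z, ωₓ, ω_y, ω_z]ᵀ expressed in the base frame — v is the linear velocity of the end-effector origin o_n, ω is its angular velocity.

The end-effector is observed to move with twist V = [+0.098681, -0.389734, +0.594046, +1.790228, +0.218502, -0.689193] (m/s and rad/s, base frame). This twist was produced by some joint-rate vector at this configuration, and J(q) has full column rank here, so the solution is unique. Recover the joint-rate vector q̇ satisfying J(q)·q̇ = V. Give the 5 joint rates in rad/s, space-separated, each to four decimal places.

0.6280 -0.7510 0.9000 -0.7010 0.9740

o_n = [0.0276, 0.5895, 0.1692]
J₁: ẑ×o_n = [-0.5895, 0.0276, 0.0000], ω = ẑ
J2: z=[0.0000, 0.0000, 1.0000] o=[0.0000, 0.4700, 0.0000] → [-0.1195, 0.0276, 0.0000, 0.0000, 0.0000, 1.0000]
J3: z=[0.9511, -0.3090, 0.0000] o=[-0.0927, 0.1847, 0.0000] → [-0.0523, -0.1609, 0.4222, 0.9511, -0.3090, 0.0000]
J4: z=[-0.0590, -0.1815, 0.9816] o=[-0.1412, 0.0353, -0.0305] → [-0.5803, 0.1775, -0.0020, -0.0590, -0.1815, 0.9816]
J5: z=[0.9168, 0.3793, 0.1252] o=[-0.2321, 0.2440, 0.0026] → [0.0199, -0.1202, 0.2183, 0.9168, 0.3793, 0.1252]
q̇ = J⁺·V = [0.6280, -0.7510, 0.9000, -0.7010, 0.9740]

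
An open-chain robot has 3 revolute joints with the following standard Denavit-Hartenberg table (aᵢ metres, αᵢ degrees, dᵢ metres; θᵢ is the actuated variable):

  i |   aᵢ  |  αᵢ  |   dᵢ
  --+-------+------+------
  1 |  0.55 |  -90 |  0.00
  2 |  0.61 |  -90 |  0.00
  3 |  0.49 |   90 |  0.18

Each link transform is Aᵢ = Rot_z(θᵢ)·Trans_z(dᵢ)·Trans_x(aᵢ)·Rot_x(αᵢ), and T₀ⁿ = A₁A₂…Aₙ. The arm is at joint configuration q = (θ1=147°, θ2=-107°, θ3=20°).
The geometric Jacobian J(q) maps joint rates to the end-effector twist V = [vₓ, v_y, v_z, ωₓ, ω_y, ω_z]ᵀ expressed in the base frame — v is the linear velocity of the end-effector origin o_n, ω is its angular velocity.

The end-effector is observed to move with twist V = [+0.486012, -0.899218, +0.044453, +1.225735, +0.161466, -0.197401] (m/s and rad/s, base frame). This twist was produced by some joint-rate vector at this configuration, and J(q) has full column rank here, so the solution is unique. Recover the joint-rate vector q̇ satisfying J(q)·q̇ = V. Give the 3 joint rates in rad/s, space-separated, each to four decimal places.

o_n = [-0.2519, 0.3634, 1.0763]
J₁: ẑ×o_n = [-0.3634, -0.2519, 0.0000], ω = ẑ
J2: z=[-0.5446, -0.8387, 0.0000] o=[-0.4613, 0.2996, 0.0000] → [-0.9027, 0.5862, 0.1408, -0.5446, -0.8387, 0.0000]
J3: z=[-0.8020, 0.5208, 0.2924] o=[-0.3117, 0.2024, 0.5833] → [0.2097, 0.4129, -0.1603, -0.8020, 0.5208, 0.2924]
q̇ = J⁺·V = [0.0900, -0.8030, -0.9830]

0.0900 -0.8030 -0.9830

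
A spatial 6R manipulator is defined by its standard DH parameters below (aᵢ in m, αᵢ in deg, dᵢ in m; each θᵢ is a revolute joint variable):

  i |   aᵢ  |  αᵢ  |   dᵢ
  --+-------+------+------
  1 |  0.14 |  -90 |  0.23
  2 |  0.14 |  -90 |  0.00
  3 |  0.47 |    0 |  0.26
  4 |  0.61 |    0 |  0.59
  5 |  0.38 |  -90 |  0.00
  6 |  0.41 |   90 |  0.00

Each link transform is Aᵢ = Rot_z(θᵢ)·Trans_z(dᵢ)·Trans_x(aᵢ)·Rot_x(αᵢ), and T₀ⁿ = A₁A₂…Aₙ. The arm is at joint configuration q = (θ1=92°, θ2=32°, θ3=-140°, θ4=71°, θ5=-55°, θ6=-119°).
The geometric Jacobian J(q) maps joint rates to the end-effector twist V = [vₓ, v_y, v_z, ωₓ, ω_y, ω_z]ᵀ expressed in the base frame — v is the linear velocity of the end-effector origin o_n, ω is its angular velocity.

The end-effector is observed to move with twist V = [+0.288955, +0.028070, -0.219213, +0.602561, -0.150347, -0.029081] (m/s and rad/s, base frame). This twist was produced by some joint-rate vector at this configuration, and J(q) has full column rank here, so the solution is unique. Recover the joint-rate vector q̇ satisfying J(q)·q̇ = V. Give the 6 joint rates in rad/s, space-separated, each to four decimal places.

o_n = [-1.0007, -0.6229, -0.7405]
J₁: ẑ×o_n = [0.6229, -1.0007, 0.0000], ω = ẑ
J2: z=[-0.9994, -0.0349, 0.0000] o=[-0.0049, 0.1399, 0.2300] → [0.0339, -0.9699, 0.7276, -0.9994, -0.0349, 0.0000]
J3: z=[0.0185, -0.5296, -0.8480] o=[-0.0090, 0.2586, 0.1558] → [-0.2729, 0.8576, -0.5415, 0.0185, -0.5296, -0.8480]
J4: z=[0.0185, -0.5296, -0.8480] o=[-0.2955, -0.1948, 0.1261] → [0.0959, 0.6141, -0.3814, 0.0185, -0.5296, -0.8480]
J5: z=[0.0185, -0.5296, -0.8480] o=[-0.8602, -0.3419, -0.4901] → [-0.1057, 0.1238, -0.0796, 0.0185, -0.5296, -0.8480]
J6: z=[-0.5834, 0.6831, -0.4393] o=[-1.1687, -0.5330, -0.3775] → [-0.2875, -0.2856, -0.0623, -0.5834, 0.6831, -0.4393]
q̇ = J⁺·V = [0.2200, -0.5880, -0.7440, 0.3710, 0.6750, -0.0160]

0.2200 -0.5880 -0.7440 0.3710 0.6750 -0.0160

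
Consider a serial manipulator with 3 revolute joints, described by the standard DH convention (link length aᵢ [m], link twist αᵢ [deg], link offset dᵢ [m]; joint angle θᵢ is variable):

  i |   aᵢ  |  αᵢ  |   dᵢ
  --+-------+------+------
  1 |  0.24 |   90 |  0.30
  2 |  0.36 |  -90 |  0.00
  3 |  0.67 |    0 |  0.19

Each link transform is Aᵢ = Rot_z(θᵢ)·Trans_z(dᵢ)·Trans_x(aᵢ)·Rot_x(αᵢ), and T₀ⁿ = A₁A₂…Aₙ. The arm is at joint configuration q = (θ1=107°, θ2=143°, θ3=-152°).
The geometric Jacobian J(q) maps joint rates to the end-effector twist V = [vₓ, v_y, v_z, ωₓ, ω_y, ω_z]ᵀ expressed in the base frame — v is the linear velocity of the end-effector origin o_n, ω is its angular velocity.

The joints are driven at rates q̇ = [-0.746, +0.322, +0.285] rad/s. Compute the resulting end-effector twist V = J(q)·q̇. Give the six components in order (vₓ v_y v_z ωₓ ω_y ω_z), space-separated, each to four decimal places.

o_n = [0.2100, 0.3890, 0.0089]
J₁: ẑ×o_n = [-0.3890, 0.2100, 0.0000], ω = ẑ
J2: z=[0.9563, 0.2924, 0.0000] o=[-0.0702, 0.2295, 0.3000] → [-0.0851, 0.2784, 0.0706, 0.9563, 0.2924, 0.0000]
J3: z=[0.1760, -0.5755, -0.7986] o=[0.0139, -0.0454, 0.5167] → [0.6392, -0.0673, 0.1893, 0.1760, -0.5755, -0.7986]
V = J·q̇ = [0.4449, -0.0862, 0.0767, 0.3581, -0.0699, -0.9736]

0.4449 -0.0862 0.0767 0.3581 -0.0699 -0.9736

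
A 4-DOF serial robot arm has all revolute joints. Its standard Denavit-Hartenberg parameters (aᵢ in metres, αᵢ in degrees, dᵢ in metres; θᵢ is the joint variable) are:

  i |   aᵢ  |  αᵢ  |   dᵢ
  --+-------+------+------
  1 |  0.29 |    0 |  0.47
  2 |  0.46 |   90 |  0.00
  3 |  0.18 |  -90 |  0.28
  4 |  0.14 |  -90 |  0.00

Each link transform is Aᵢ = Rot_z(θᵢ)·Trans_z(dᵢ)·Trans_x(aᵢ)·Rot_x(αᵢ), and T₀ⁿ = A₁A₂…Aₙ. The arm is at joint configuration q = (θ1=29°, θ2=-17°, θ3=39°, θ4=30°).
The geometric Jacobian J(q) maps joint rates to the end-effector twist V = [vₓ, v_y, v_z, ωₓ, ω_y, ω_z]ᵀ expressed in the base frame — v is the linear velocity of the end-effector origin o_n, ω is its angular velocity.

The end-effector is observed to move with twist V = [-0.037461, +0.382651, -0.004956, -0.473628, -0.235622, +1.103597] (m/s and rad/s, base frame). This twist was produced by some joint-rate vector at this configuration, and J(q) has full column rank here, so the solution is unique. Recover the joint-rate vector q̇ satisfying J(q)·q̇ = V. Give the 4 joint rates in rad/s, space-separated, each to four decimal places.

o_n = [0.9762, 0.0795, 0.6596]
J₁: ẑ×o_n = [-0.0795, 0.9762, 0.0000], ω = ẑ
J2: z=[0.0000, 0.0000, 1.0000] o=[0.2536, 0.1406, 0.4700] → [0.0611, 0.7226, -0.0000, 0.0000, 0.0000, 1.0000]
J3: z=[0.2079, -0.9781, 0.0000] o=[0.7036, 0.2362, 0.4700] → [-0.1854, -0.0394, 0.2341, 0.2079, -0.9781, 0.0000]
J4: z=[-0.6156, -0.1308, 0.7771] o=[0.8986, -0.0086, 0.5833] → [-0.0784, 0.1073, -0.0441, -0.6156, -0.1308, 0.7771]
q̇ = J⁺·V = [-0.1570, 0.6280, 0.1320, 0.8140]

-0.1570 0.6280 0.1320 0.8140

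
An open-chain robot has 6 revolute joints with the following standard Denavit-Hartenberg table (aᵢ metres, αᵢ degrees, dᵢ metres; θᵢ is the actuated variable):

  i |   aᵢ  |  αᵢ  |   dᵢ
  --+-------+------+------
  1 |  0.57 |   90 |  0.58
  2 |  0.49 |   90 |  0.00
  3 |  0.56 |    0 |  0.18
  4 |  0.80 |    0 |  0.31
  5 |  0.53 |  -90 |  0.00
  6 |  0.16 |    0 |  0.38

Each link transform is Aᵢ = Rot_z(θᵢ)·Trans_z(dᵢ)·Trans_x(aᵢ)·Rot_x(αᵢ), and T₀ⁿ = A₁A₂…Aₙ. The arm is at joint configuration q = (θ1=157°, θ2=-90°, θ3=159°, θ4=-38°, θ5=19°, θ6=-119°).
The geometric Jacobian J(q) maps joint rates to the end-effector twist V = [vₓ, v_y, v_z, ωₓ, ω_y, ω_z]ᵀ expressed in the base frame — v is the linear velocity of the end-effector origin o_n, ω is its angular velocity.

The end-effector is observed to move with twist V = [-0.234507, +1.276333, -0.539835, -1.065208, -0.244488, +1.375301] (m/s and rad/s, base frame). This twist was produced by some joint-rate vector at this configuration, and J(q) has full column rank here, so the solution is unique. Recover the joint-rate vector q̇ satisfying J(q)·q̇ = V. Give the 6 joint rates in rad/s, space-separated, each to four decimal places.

o_n = [0.4014, 0.7923, 1.6157]
J₁: ẑ×o_n = [-0.7923, 0.4014, 0.0000], ω = ẑ
J2: z=[0.3907, 0.9205, 0.0000] o=[-0.5247, 0.2227, 0.5800] → [0.9533, -0.4047, -0.6299, 0.3907, 0.9205, 0.0000]
J3: z=[0.9205, -0.3907, -0.0000] o=[-0.5247, 0.2227, 0.0900] → [-0.5961, -1.4044, 0.8861, 0.9205, -0.3907, -0.0000]
J4: z=[0.9205, -0.3907, -0.0000] o=[-0.2806, 0.3371, 0.6128] → [-0.3919, -0.9231, 0.6855, 0.9205, -0.3907, -0.0000]
J5: z=[0.9205, -0.3907, -0.0000] o=[0.2727, 0.8472, 1.0248] → [-0.2309, -0.5439, -0.0003, 0.9205, -0.3907, -0.0000]
J6: z=[-0.2993, -0.7051, 0.6428] o=[0.4058, 1.1608, 1.4308] → [0.1065, 0.0525, 0.1072, -0.2993, -0.7051, 0.6428]
q̇ = J⁺·V = [0.8540, -0.0200, -0.1290, -0.7660, 0.0100, 0.8110]

0.8540 -0.0200 -0.1290 -0.7660 0.0100 0.8110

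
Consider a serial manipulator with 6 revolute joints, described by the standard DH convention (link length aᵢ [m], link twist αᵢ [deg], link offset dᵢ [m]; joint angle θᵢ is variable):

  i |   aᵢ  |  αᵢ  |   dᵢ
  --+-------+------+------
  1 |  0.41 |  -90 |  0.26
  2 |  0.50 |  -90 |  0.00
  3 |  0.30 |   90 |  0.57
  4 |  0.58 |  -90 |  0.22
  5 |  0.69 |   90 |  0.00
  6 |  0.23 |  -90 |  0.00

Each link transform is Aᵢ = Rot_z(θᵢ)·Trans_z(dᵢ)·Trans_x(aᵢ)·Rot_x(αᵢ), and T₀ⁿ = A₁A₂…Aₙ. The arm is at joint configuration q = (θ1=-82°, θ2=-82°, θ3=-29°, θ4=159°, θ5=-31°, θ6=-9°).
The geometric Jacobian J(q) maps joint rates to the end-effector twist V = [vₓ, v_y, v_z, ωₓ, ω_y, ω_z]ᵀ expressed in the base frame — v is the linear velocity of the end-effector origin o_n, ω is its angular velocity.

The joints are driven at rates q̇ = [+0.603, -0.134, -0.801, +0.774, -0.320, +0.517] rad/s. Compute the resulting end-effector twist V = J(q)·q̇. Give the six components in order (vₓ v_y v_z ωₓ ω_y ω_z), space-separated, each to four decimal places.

o_n = [0.3322, -1.3653, -0.5631]
J₁: ẑ×o_n = [1.3653, 0.3322, -0.0000], ω = ẑ
J2: z=[0.9903, 0.1392, 0.0000] o=[0.0571, -0.4060, 0.2600] → [-0.1145, 0.8151, -0.9882, 0.9903, 0.1392, 0.0000]
J3: z=[0.1378, -0.9806, -0.1392] o=[0.0667, -0.4749, 0.7551] → [1.1688, 0.1447, 0.1376, 0.1378, -0.9806, -0.1392]
J4: z=[0.8567, 0.1885, -0.4801] o=[0.2944, -1.0498, 0.9356] → [-0.4340, 1.2658, -0.2774, 0.8567, 0.1885, -0.4801]
J5: z=[-0.3068, 0.9345, -0.1805] o=[0.2424, -1.1834, 0.3321] → [-0.8694, -0.2908, -0.0281, -0.3068, 0.9345, -0.1805]
J6: z=[0.9479, 0.3171, 0.0306] o=[0.3016, -1.2950, -0.3462] → [-0.0666, 0.2065, -0.0764, 0.9479, 0.3171, 0.0306]
V = J·q̇ = [-0.1897, 1.1547, -0.2230, 1.0082, 0.7777, 0.4165]

-0.1897 1.1547 -0.2230 1.0082 0.7777 0.4165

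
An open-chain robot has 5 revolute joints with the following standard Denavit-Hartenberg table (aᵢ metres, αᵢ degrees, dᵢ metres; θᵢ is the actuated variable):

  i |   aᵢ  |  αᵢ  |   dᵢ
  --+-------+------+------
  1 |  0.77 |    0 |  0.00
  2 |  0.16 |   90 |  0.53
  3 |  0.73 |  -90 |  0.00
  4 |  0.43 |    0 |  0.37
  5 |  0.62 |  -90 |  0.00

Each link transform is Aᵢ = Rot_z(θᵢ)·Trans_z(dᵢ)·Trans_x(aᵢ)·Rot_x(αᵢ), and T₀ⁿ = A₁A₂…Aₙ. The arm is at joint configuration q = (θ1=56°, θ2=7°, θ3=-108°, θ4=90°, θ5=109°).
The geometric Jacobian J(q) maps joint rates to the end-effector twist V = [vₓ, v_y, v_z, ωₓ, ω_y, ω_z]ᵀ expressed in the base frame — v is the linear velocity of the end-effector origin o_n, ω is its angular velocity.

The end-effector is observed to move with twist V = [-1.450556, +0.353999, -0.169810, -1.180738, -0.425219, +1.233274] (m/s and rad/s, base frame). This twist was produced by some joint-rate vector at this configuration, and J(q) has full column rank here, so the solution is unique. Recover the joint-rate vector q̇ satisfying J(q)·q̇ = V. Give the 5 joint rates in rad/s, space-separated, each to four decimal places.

0.5910 0.3450 -0.8590 -0.2210 -0.7410

o_n = [0.4395, 1.1584, 0.2789]
J₁: ẑ×o_n = [-1.1584, 0.4395, 0.0000], ω = ẑ
J2: z=[0.0000, 0.0000, 1.0000] o=[0.4306, 0.6384, 0.0000] → [-0.5201, 0.0089, 0.0000, 0.0000, 0.0000, 1.0000]
J3: z=[0.8910, -0.4540, 0.0000] o=[0.5032, 0.7809, 0.5300] → [0.1140, 0.2237, 0.3075, 0.8910, -0.4540, 0.0000]
J4: z=[0.4318, 0.8474, -0.3090] o=[0.4008, 0.5799, -0.1643] → [0.5543, -0.2033, 0.2170, 0.4318, 0.8474, -0.3090]
J5: z=[0.4318, 0.8474, -0.3090] o=[0.1774, 1.0887, -0.2786] → [0.4940, -0.3217, -0.1920, 0.4318, 0.8474, -0.3090]
q̇ = J⁺·V = [0.5910, 0.3450, -0.8590, -0.2210, -0.7410]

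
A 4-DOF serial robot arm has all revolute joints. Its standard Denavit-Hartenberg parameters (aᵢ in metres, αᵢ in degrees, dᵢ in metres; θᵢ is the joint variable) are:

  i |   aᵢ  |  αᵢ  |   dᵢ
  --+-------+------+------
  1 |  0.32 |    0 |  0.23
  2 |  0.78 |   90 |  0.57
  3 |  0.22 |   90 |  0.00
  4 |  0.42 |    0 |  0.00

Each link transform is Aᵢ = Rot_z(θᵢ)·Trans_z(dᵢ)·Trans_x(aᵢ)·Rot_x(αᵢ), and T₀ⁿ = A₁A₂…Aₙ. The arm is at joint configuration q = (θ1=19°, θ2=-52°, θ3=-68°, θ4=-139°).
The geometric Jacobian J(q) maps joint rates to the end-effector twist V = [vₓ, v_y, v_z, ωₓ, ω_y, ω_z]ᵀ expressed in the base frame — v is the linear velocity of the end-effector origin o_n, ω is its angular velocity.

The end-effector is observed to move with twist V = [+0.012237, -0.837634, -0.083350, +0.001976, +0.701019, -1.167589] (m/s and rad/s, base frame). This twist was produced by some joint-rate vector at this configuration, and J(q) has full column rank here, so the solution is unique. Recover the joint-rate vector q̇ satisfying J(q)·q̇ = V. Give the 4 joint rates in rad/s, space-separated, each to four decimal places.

-0.3640 -0.6500 -0.5890 0.4100

o_n = [1.0763, -0.0698, 0.8899]
J₁: ẑ×o_n = [0.0698, 1.0763, -0.0000], ω = ẑ
J2: z=[0.0000, 0.0000, 1.0000] o=[0.3026, 0.1042, 0.2300] → [0.1739, 0.7738, -0.0000, 0.0000, 0.0000, 1.0000]
J3: z=[-0.5446, -0.8387, 0.0000] o=[0.9567, -0.3206, 0.8000] → [-0.0754, 0.0490, -0.0363, -0.5446, -0.8387, 0.0000]
J4: z=[-0.7776, 0.5050, -0.3746] o=[1.0258, -0.3655, 0.5960] → [0.2592, 0.2096, -0.2555, -0.7776, 0.5050, -0.3746]
q̇ = J⁺·V = [-0.3640, -0.6500, -0.5890, 0.4100]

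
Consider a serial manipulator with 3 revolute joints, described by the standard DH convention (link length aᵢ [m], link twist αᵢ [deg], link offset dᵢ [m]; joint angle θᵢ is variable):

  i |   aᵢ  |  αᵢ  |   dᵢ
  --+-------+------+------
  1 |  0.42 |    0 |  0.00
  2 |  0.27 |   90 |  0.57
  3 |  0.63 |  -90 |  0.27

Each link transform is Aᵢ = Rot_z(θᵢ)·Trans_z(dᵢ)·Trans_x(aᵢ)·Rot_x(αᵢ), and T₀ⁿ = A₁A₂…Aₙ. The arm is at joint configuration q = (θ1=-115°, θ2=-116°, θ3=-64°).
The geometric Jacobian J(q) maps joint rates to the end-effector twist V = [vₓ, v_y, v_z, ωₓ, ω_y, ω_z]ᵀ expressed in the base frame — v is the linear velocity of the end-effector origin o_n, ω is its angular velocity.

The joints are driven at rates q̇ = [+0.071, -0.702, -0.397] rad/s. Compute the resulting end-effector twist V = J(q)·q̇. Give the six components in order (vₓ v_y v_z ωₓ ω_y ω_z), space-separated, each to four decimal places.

o_n = [-0.3114, 0.2137, 0.0038]
J₁: ẑ×o_n = [-0.2137, -0.3114, 0.0000], ω = ẑ
J2: z=[0.0000, 0.0000, 1.0000] o=[-0.1775, -0.3806, 0.0000] → [-0.5944, -0.1339, 0.0000, 0.0000, 0.0000, 1.0000]
J3: z=[0.7771, 0.6293, 0.0000] o=[-0.3474, -0.1708, 0.5700] → [-0.3563, 0.4401, 0.2762, 0.7771, 0.6293, 0.0000]
V = J·q̇ = [0.5435, -0.1028, -0.1096, -0.3085, -0.2498, -0.6310]

0.5435 -0.1028 -0.1096 -0.3085 -0.2498 -0.6310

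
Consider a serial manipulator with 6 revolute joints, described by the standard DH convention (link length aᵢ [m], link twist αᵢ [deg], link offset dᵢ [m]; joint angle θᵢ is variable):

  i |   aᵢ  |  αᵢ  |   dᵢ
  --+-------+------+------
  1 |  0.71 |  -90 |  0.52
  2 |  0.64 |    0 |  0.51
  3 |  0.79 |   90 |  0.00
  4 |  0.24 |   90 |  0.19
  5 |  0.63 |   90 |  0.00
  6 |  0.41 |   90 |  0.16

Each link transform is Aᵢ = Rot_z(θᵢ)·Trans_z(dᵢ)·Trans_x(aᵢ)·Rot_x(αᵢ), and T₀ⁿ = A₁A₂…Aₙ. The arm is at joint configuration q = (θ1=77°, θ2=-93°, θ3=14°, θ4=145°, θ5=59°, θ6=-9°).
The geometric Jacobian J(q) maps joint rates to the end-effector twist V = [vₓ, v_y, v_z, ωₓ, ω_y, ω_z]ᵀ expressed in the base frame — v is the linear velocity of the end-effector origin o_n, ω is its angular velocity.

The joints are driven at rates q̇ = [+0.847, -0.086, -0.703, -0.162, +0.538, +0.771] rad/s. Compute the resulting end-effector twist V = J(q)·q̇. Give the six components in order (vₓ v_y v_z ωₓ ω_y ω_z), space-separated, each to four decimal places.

-0.1963 -1.3129 -0.1172 0.0835 0.4984 0.5118

o_n = [-1.0216, -0.0705, 1.3564]
J₁: ẑ×o_n = [0.0705, -1.0216, 0.0000], ω = ẑ
J2: z=[-0.9744, 0.2250, 0.0000] o=[0.1597, 0.6918, 0.5200] → [0.1882, 0.8150, 1.0085, -0.9744, 0.2250, 0.0000]
J3: z=[-0.9744, 0.2250, 0.0000] o=[-0.3447, 0.7739, 1.1591] → [0.0444, 0.1922, 0.9750, -0.9744, 0.2250, 0.0000]
J4: z=[-0.2208, -0.9565, 0.1908] o=[-0.3108, 0.9208, 1.9346] → [0.7422, -0.2633, -0.4609, -0.2208, -0.9565, 0.1908]
J5: z=[-0.7735, 0.2909, 0.5630] o=[-0.4954, 0.7335, 1.7779] → [0.3300, -0.6223, 0.7750, -0.7735, 0.2909, 0.5630]
J6: z=[-0.3955, 0.4727, -0.7875] o=[-0.8074, 0.2094, 1.6200] → [-0.3450, 0.0645, 0.2119, -0.3955, 0.4727, -0.7875]
V = J·q̇ = [-0.1963, -1.3129, -0.1172, 0.0835, 0.4984, 0.5118]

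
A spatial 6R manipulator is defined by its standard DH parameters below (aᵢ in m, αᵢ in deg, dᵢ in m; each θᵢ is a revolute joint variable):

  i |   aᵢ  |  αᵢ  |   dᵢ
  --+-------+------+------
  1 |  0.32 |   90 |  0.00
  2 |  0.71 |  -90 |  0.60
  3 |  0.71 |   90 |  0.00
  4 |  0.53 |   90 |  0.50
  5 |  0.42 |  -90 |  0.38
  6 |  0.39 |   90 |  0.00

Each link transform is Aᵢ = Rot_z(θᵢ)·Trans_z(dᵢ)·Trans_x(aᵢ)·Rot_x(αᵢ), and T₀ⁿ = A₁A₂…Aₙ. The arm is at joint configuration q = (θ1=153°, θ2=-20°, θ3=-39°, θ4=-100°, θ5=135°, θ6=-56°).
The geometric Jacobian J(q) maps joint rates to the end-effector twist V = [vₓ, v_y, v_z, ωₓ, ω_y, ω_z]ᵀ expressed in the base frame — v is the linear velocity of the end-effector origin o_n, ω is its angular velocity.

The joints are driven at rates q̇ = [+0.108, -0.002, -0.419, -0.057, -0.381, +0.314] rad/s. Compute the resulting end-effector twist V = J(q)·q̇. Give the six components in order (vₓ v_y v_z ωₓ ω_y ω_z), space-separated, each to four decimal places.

0.2126 -0.1924 0.0785 -0.3162 0.2077 -0.3125

o_n = [0.2147, 1.3962, 0.0028]
J₁: ẑ×o_n = [-1.3962, 0.2147, 0.0000], ω = ẑ
J2: z=[0.4540, 0.8910, 0.0000] o=[-0.2851, 0.1453, 0.0000] → [0.0025, -0.0013, 0.1226, 0.4540, 0.8910, 0.0000]
J3: z=[-0.3047, 0.1553, 0.9397] o=[-0.6072, 0.9828, -0.2428] → [-0.3504, 0.8472, -0.2536, -0.3047, 0.1553, 0.9397]
J4: z=[0.8797, 0.4240, 0.2152] o=[-0.8663, 1.6163, -0.4316] → [0.2315, -0.1494, -0.6519, 0.8797, 0.4240, 0.2152]
J5: z=[0.3065, -0.8517, 0.4249] o=[-0.2338, 1.6651, -0.7899] → [-0.5609, -0.0524, 0.2996, 0.3065, -0.8517, 0.4249]
J6: z=[-0.8791, -0.0821, 0.4695] o=[0.0360, 1.5588, -0.3034] → [0.0512, 0.3531, 0.1576, -0.8791, -0.0821, 0.4695]
V = J·q̇ = [0.2126, -0.1924, 0.0785, -0.3162, 0.2077, -0.3125]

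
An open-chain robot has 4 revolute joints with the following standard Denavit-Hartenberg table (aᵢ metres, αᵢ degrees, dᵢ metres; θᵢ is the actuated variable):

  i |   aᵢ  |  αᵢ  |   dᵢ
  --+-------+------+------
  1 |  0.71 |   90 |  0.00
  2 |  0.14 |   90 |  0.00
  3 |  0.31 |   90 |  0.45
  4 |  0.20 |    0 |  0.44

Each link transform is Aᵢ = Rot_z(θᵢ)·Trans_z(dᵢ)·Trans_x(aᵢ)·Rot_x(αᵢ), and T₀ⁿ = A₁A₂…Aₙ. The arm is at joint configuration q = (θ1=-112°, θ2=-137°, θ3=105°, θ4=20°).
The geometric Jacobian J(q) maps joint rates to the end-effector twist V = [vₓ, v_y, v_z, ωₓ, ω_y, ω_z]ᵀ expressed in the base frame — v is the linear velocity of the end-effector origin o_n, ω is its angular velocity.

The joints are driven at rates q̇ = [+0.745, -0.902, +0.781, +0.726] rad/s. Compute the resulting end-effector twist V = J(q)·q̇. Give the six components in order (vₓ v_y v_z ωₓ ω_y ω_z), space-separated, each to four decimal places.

o_n = [-0.5656, 0.1881, 0.0817]
J₁: ẑ×o_n = [-0.1881, -0.5656, 0.0000], ω = ẑ
J2: z=[-0.9272, 0.3746, 0.0000] o=[-0.2660, -0.6583, 0.0000] → [0.0306, 0.0757, -0.6725, -0.9272, 0.3746, 0.0000]
J3: z=[0.2555, 0.6323, 0.7314] o=[-0.2276, -0.5634, -0.0955] → [-0.4375, -0.2924, 0.4057, 0.2555, 0.6323, 0.7314]
J4: z=[0.0247, 0.7519, -0.6588] o=[-0.4123, -0.2211, 0.2883] → [0.1141, 0.1061, 0.1254, 0.0247, 0.7519, -0.6588]
V = J·q̇ = [-0.4266, -0.6410, 1.0145, 1.0538, 0.7019, 0.8379]

-0.4266 -0.6410 1.0145 1.0538 0.7019 0.8379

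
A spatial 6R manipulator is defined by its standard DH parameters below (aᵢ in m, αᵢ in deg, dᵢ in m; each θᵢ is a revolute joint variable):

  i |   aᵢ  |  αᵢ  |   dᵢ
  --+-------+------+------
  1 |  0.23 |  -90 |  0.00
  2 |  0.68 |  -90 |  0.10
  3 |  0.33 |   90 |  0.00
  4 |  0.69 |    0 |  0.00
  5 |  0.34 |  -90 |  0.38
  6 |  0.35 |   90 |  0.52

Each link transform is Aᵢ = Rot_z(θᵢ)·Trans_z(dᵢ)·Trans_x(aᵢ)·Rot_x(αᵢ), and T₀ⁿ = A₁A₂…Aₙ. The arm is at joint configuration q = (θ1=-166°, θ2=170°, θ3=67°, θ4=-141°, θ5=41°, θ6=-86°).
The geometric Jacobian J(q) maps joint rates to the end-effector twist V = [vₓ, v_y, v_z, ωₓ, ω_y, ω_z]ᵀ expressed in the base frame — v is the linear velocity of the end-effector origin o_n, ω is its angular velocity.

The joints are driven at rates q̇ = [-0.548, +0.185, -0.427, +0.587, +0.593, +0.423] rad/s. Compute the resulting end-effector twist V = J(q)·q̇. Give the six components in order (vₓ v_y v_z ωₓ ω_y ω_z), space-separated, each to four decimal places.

o_n = [1.0488, 0.0949, -1.1211]
J₁: ẑ×o_n = [-0.0949, 1.0488, 0.0000], ω = ẑ
J2: z=[0.2419, -0.9703, 0.0000] o=[-0.2232, -0.0556, 0.0000] → [1.0878, 0.2712, 1.2706, 0.2419, -0.9703, 0.0000]
J3: z=[0.1685, 0.0420, 0.9848] o=[0.4508, 0.0093, -0.1181] → [-0.1264, 0.7579, -0.0107, 0.1685, 0.0420, 0.9848]
J4: z=[0.9741, -0.1598, -0.1598] o=[0.5005, 0.3348, -0.1405] → [0.1184, 0.8676, -0.1460, 0.9741, -0.1598, -0.1598]
J5: z=[0.9741, -0.1598, -0.1598] o=[0.3466, -0.2123, -0.5317] → [0.1433, 0.4619, 0.4115, 0.9741, -0.1598, -0.1598]
J6: z=[0.1191, 0.9640, -0.2378] o=[0.6514, -0.3453, -0.9182] → [-0.0909, -0.0703, -0.3306, 0.1191, 0.9640, -0.2378]
V = J·q̇ = [0.4233, -0.0948, 0.2581, 1.1727, 0.0217, -1.2577]

0.4233 -0.0948 0.2581 1.1727 0.0217 -1.2577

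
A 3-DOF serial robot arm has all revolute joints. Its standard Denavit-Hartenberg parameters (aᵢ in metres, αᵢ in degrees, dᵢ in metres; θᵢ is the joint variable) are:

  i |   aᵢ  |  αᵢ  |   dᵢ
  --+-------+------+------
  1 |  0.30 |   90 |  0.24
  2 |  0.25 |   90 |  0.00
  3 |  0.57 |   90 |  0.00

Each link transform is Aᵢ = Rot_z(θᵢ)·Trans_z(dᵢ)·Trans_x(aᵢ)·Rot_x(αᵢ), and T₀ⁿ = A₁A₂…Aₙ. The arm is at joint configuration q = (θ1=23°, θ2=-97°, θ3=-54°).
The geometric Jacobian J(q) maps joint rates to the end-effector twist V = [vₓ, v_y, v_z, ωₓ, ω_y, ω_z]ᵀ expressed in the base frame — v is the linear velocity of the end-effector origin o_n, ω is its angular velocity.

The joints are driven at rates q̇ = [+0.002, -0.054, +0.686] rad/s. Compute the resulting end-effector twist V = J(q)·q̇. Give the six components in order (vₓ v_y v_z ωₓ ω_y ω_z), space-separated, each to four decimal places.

o_n = [0.0303, 0.5138, -0.3407]
J₁: ẑ×o_n = [-0.5138, 0.0303, 0.0000], ω = ẑ
J2: z=[0.3907, -0.9205, 0.0000] o=[0.2762, 0.1172, 0.2400] → [0.5345, 0.2269, -0.0713, 0.3907, -0.9205, 0.0000]
J3: z=[-0.9136, -0.3878, 0.1219] o=[0.2481, 0.1053, -0.0081] → [0.0792, -0.3304, -0.4577, -0.9136, -0.3878, 0.1219]
V = J·q̇ = [0.0244, -0.2388, -0.3101, -0.6479, -0.2163, 0.0856]

0.0244 -0.2388 -0.3101 -0.6479 -0.2163 0.0856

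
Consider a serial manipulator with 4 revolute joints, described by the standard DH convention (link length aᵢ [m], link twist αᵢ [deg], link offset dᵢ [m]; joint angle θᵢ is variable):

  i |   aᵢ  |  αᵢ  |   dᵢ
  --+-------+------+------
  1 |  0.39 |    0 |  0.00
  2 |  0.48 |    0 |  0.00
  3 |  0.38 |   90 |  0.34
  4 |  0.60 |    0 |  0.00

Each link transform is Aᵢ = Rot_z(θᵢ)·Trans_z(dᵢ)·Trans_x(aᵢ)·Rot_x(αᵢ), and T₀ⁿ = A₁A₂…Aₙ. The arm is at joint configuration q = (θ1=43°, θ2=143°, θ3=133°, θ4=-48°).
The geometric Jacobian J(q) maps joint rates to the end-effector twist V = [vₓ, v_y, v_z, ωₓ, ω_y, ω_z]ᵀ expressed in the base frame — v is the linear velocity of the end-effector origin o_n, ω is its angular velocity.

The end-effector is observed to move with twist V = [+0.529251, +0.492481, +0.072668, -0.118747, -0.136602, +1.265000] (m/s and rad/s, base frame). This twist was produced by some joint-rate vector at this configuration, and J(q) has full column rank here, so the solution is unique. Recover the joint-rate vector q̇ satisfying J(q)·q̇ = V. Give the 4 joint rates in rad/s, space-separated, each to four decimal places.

0.8530 0.0770 0.3350 0.1810

o_n = [0.3976, -0.2969, -0.1059]
J₁: ẑ×o_n = [0.2969, 0.3976, -0.0000], ω = ẑ
J2: z=[0.0000, 0.0000, 1.0000] o=[0.2852, 0.2660, 0.0000] → [0.5629, 0.1124, -0.0000, 0.0000, 0.0000, 1.0000]
J3: z=[0.0000, 0.0000, 1.0000] o=[-0.1921, 0.2158, 0.0000] → [0.5127, 0.5898, -0.0000, 0.0000, 0.0000, 1.0000]
J4: z=[-0.6561, -0.7547, 0.0000] o=[0.0946, -0.0335, 0.3400] → [0.3365, -0.2925, 0.4015, -0.6561, -0.7547, 0.0000]
q̇ = J⁺·V = [0.8530, 0.0770, 0.3350, 0.1810]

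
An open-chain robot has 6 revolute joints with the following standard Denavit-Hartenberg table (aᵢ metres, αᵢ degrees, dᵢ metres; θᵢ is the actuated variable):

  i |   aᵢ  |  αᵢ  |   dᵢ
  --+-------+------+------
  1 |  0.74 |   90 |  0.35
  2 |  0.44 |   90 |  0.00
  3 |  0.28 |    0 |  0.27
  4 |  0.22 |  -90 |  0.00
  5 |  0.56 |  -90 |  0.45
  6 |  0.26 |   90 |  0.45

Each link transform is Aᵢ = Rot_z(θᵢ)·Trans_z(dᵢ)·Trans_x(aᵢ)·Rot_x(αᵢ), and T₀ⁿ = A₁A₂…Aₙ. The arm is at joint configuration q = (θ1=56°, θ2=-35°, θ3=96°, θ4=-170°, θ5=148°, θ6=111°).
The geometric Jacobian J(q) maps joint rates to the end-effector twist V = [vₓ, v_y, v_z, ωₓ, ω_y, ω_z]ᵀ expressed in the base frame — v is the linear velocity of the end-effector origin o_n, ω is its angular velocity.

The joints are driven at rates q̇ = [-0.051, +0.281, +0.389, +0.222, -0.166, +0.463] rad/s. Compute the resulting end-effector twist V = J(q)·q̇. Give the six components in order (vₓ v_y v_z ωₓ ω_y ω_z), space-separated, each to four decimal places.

-0.0345 -0.1028 0.2728 -0.0354 -0.8950 -0.7428

o_n = [1.1197, 0.3475, -0.2655]
J₁: ẑ×o_n = [-0.3475, 1.1197, 0.0000], ω = ẑ
J2: z=[0.8290, -0.5592, 0.0000] o=[0.4138, 0.6135, 0.3500] → [0.3442, 0.5103, 0.1742, 0.8290, -0.5592, 0.0000]
J3: z=[-0.3207, -0.4755, -0.8192] o=[0.6154, 0.9123, 0.0976] → [-0.2899, -0.5296, 0.4209, -0.3207, -0.4755, -0.8192]
J4: z=[-0.3207, -0.4755, -0.8192] o=[0.7462, 0.6083, -0.1068] → [-0.1381, -0.3568, 0.2612, -0.3207, -0.4755, -0.8192]
J5: z=[0.6688, 0.4987, -0.5514] o=[0.5987, 0.7678, -0.1415] → [-0.2935, -0.2044, -0.5409, 0.6688, 0.4987, -0.5514]
J6: z=[0.0834, -0.7873, -0.6109] o=[1.3133, 0.7891, -0.0715] → [-0.1170, 0.1345, -0.1893, 0.0834, -0.7873, -0.6109]
V = J·q̇ = [-0.0345, -0.1028, 0.2728, -0.0354, -0.8950, -0.7428]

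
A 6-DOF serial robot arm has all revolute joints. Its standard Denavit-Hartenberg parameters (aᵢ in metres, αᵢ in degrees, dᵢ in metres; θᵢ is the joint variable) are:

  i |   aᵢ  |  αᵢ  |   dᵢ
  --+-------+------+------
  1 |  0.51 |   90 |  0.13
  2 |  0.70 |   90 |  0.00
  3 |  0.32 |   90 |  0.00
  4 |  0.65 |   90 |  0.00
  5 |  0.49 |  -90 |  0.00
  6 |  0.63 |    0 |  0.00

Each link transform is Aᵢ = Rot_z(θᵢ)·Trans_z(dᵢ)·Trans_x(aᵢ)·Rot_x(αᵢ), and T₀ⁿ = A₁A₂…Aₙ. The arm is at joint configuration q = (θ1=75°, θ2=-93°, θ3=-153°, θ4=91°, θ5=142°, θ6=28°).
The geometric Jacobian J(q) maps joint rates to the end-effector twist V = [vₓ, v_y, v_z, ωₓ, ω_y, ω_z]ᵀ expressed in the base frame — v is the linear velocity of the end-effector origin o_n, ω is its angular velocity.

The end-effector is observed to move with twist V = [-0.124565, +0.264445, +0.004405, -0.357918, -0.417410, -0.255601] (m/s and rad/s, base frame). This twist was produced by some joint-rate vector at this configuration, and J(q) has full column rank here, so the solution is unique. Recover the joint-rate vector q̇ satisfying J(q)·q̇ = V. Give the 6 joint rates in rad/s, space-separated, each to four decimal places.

-0.7290 0.7430 0.3020 -0.9310 0.8470 -0.3300

o_n = [0.7156, 0.5012, -0.2621]
J₁: ẑ×o_n = [-0.5012, 0.7156, 0.0000], ω = ẑ
J2: z=[0.9659, -0.2588, 0.0000] o=[0.1320, 0.4926, 0.1300] → [0.1015, 0.3787, 0.1593, 0.9659, -0.2588, 0.0000]
J3: z=[-0.2585, -0.9646, 0.0523] o=[0.1225, 0.4572, -0.5690] → [-0.2984, 0.1104, 0.5608, -0.2585, -0.9646, 0.0523]
J4: z=[0.8668, -0.2077, 0.4534] o=[-0.0139, 0.5092, -0.2843] → [-0.0009, 0.3115, 0.1445, 0.8668, -0.2077, 0.4534]
J5: z=[-0.4309, 0.1457, 0.8906] o=[-0.1771, -0.1195, -0.2604] → [-0.5530, 0.7943, -0.3975, -0.4309, 0.1457, 0.8906]
J6: z=[-0.5285, 0.7592, -0.3799] o=[0.1813, 0.1914, -0.1378] → [0.0234, -0.2687, -0.5694, -0.5285, 0.7592, -0.3799]
q̇ = J⁺·V = [-0.7290, 0.7430, 0.3020, -0.9310, 0.8470, -0.3300]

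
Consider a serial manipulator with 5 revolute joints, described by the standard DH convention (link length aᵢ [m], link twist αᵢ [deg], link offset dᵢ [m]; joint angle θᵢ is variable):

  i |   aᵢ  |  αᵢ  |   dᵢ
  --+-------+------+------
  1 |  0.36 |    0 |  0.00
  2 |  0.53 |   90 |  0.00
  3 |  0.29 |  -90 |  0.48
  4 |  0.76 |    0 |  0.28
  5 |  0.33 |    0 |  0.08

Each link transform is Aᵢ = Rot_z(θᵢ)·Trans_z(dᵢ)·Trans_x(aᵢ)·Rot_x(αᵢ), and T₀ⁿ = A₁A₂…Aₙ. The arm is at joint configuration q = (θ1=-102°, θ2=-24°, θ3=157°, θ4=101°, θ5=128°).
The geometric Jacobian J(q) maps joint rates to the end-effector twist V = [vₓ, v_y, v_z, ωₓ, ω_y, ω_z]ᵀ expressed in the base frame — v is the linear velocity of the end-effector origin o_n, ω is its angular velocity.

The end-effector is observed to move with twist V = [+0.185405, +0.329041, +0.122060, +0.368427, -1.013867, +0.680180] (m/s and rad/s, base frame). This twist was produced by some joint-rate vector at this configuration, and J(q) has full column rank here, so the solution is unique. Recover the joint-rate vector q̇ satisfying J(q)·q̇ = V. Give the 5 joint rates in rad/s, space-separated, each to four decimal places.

-0.4330 -0.3090 -0.8940 -0.7050 -0.8400

o_n = [-0.3286, -0.7304, -0.3593]
J₁: ẑ×o_n = [0.7304, -0.3286, 0.0000], ω = ẑ
J2: z=[0.0000, 0.0000, 1.0000] o=[-0.0748, -0.3521, 0.0000] → [0.3782, -0.2538, 0.0000, 0.0000, 0.0000, 1.0000]
J3: z=[-0.8090, 0.5878, 0.0000] o=[-0.3864, -0.7809, 0.0000] → [-0.2112, -0.2907, -0.0748, -0.8090, 0.5878, 0.0000]
J4: z=[0.2297, 0.3161, -0.9205] o=[-0.6178, -0.2828, 0.1133] → [-0.5614, -0.1576, -0.1942, 0.2297, 0.3161, -0.9205]
J5: z=[0.2297, 0.3161, -0.9205] o=[-0.0284, -0.7408, -0.2011] → [-0.0404, 0.3127, 0.0973, 0.2297, 0.3161, -0.9205]
q̇ = J⁺·V = [-0.4330, -0.3090, -0.8940, -0.7050, -0.8400]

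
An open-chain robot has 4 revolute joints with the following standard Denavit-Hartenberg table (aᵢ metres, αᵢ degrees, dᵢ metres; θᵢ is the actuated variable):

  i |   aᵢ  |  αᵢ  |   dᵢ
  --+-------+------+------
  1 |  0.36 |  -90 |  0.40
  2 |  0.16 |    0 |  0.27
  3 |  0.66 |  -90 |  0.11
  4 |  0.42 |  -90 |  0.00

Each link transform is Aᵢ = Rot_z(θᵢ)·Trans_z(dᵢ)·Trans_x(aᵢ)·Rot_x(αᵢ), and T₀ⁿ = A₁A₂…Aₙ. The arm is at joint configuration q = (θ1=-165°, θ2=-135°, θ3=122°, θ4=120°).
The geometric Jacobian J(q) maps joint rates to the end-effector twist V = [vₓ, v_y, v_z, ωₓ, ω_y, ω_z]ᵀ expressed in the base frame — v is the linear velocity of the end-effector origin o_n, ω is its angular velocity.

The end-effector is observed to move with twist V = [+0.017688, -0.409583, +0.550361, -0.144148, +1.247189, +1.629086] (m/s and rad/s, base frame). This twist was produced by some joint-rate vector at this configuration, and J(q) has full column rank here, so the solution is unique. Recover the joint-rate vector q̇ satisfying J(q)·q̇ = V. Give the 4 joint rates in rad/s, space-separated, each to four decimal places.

0.8340 -0.5390 -0.7030 -0.8160

o_n = [-0.6578, -0.1931, 0.6144]
J₁: ẑ×o_n = [0.1931, -0.6578, 0.0000], ω = ẑ
J2: z=[0.2588, -0.9659, 0.0000] o=[-0.3477, -0.0932, 0.4000] → [-0.2071, -0.0555, -0.3253, 0.2588, -0.9659, 0.0000]
J3: z=[0.2588, -0.9659, 0.0000] o=[-0.1686, -0.3247, 0.5131] → [-0.0978, -0.0262, -0.4385, 0.2588, -0.9659, 0.0000]
J4: z=[-0.2173, -0.0582, -0.9744] o=[-0.7613, -0.5974, 0.6616] → [0.3967, -0.1111, -0.0818, -0.2173, -0.0582, -0.9744]
q̇ = J⁺·V = [0.8340, -0.5390, -0.7030, -0.8160]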